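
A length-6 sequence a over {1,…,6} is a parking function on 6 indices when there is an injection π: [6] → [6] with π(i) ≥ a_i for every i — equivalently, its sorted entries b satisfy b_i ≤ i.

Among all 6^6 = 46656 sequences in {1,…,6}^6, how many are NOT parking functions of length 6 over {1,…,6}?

|PF(6,6)| = 1·7^5 = 1×16807 = 16807 (Konheim–Weiss)
Example (3,6,6,5,6,6) → sorted (3,5,6,6,6,6): b_1=3>1, not a PF.
Total 46656; non-PF = 46656−16807 = 29849

29849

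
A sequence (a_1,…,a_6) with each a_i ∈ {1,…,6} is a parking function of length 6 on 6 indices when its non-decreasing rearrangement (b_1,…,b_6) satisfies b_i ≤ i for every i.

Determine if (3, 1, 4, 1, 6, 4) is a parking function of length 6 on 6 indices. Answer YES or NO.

Order a: b = (1, 1, 3, 4, 4, 6).
  b_1=1 ≤ 1
  b_2=1 ≤ 2
  b_3=3 ≤ 3
  b_4=4 ≤ 4
  b_5=4 ≤ 5
  b_6=6 ≤ 6
All bounds hold ⇒ YES

YES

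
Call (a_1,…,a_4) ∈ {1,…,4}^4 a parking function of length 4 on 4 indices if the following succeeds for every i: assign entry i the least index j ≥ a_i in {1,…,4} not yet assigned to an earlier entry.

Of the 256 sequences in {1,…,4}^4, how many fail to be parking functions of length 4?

#PF = (5−4)·5^(4−1) = 1×125 = 125 (Pollak)
E.g. (4,3,4,4) → sorted (3,4,4,4): b_1=3>1, not a PF.
Total 256; non-PF = 256−125 = 131

131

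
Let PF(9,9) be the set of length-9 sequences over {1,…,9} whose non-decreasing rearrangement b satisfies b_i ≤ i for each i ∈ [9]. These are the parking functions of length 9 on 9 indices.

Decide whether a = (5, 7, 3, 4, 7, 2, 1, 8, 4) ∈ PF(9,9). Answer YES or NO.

Rearranged: b = (1, 2, 3, 4, 4, 5, 7, 7, 8).
  b_1=1 ≤ 1
  b_2=2 ≤ 2
  b_3=3 ≤ 3
  b_4=4 ≤ 4
  b_5=4 ≤ 5
  b_6=5 ≤ 6
  b_7=7 ≤ 7
  b_8=7 ≤ 8
  b_9=8 ≤ 9
All bounds hold ⇒ YES

YES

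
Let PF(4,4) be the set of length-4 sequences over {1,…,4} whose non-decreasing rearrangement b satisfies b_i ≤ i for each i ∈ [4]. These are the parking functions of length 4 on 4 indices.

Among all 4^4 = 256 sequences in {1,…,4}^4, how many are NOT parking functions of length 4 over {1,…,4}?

131

|PF| = (4−4+1)·(4+1)^(4−1) = 1×125 = 125 (Pollak)
Check (3,4,2,3) → sorted (2,3,3,4): b_1=2>1, not a PF.
4^4 − 125 = 256 − 125 = 131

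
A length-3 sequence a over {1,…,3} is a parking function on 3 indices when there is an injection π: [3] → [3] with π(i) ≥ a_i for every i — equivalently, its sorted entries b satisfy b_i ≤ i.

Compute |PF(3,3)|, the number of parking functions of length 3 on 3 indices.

Count = (3+1−3)·(3+1)^{3−1} = 1×16 = 16 [KW]
Check (1,1,3) → sorted (1,1,3): b_i ≤ i ∀i, a PF.

16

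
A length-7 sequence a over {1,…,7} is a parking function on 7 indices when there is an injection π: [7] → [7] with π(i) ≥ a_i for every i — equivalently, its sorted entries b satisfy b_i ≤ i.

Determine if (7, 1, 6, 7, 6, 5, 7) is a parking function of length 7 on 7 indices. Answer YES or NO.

NO

Rearranged: b = (1, 5, 6, 6, 7, 7, 7).
  b_1=1 ≤ 1
  b_2=5 > 2
  fails at i=2 ⇒ NO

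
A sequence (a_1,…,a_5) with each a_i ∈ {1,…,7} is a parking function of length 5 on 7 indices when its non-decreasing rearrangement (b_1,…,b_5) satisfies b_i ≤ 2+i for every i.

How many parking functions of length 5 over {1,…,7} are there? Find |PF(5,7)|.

#PF = (7−5+1)·(7+1)^(5−1) = 3·4096 = 12288 (Pollak)
Check (5,3,2,1,5) → sorted (1,2,3,5,5): b_i ≤ 2+i ∀i, a PF.

12288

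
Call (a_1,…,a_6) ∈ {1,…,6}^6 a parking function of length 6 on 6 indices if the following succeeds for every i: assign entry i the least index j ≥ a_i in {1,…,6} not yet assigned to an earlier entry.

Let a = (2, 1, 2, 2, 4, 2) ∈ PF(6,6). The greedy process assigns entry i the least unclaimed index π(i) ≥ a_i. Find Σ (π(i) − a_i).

Σπ = 21 ({1..6} each once); Σa = 2+1+2+2+4+2 = 13; disp = 21−13 = 8.

8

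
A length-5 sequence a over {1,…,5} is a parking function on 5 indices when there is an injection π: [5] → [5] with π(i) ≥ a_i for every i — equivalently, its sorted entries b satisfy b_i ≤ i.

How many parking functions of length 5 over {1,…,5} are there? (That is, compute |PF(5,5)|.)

1296

Count = (6−5)·6^(5−1) = 1×1296 = 1296
Example (1,2,2,4,2) → sorted (1,2,2,2,4): b_i ≤ i ∀i, a PF.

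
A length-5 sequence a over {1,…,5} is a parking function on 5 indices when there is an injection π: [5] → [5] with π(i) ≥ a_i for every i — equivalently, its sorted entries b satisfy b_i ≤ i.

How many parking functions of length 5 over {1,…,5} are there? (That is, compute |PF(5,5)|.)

#PF = (5−5+1)·(5+1)^(5−1) = 1 · 1296 = 1296 (Konheim–Weiss)
E.g. (1,4,1,1,4) → sorted (1,1,1,4,4): b_i ≤ i ∀i, a PF.

1296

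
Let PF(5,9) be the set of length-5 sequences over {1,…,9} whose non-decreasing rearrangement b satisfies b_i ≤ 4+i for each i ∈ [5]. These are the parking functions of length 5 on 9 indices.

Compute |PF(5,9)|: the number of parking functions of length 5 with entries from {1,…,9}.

|PF(5,9)| = 5·10^4 = 5·10000 = 50000 [KW]
Check (9,4,5,8,4) → sorted (4,4,5,8,9): b_i ≤ 4+i ∀i, a PF.

50000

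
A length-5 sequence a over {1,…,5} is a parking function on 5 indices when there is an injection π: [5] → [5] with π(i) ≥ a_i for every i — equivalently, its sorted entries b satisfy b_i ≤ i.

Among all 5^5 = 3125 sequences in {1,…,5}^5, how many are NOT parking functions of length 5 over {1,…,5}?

Count = 1·6^4 = 1·1296 = 1296 [KW]
E.g. (3,3,5,5,4) → sorted (3,3,4,5,5): b_1=3>1, not a PF.
So 3125 − 1296 = 1829 fail.

1829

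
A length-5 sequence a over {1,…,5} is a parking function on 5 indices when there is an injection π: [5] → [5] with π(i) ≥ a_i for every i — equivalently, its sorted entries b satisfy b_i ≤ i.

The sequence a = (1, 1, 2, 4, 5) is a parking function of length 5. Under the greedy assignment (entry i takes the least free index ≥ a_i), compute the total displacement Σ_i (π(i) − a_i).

2

Σπ = 5·6/2 = 15 (π permutes [5]); Σa = 1+1+2+4+5 = 13; disp = 15−13 = 2.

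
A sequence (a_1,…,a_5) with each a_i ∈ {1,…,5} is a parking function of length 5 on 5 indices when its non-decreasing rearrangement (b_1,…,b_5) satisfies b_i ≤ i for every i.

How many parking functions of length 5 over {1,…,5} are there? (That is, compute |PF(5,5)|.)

|PF| = (5−5+1)·(5+1)^(5−1) = 1·1296 = 1296 (Konheim–Weiss)
Check (4,2,2,4,1) → sorted (1,2,2,4,4): b_i ≤ i ∀i, a PF.

1296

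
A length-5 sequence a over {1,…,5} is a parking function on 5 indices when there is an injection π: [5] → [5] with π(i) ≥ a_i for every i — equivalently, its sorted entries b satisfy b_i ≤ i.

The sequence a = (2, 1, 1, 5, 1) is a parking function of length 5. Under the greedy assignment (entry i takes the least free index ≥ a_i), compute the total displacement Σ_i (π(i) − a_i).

5

Σπ = 15 ({1..5} each once); Σa = 2+1+1+5+1 = 10; disp = 15−10 = 5.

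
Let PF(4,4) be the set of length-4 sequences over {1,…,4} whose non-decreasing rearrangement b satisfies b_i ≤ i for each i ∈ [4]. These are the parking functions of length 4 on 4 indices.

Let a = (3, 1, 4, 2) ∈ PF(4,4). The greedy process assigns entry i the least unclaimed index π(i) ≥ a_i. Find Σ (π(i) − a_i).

0

Σπ = 4·5/2 = 10 (π permutes [4]); Σa = 3+1+4+2 = 10; disp = 10−10 = 0.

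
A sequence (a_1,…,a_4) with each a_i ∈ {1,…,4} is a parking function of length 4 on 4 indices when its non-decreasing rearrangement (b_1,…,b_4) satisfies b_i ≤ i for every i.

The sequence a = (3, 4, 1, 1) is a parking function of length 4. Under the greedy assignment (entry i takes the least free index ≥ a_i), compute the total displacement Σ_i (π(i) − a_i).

Σπ = 4·5/2 = 10 (π permutes [4]); Σa = 3+4+1+1 = 9; disp = 10−9 = 1.

1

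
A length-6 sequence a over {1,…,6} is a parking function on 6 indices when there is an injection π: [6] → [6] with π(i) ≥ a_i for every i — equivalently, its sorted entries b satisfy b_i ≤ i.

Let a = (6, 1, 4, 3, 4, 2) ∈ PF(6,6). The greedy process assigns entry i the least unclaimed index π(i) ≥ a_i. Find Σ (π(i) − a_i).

Σπ = 6·7/2 = 21 (π permutes [6]); Σa = 6+1+4+3+4+2 = 20; disp = 21−20 = 1.

1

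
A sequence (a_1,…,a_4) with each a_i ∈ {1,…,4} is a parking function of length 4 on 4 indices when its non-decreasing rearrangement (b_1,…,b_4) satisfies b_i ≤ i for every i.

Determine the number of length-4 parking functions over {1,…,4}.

125

#PF = (5−4)·5^(4−1) = 1·125 = 125
Check (3,2,1,3) → sorted (1,2,3,3): b_i ≤ i ∀i, a PF.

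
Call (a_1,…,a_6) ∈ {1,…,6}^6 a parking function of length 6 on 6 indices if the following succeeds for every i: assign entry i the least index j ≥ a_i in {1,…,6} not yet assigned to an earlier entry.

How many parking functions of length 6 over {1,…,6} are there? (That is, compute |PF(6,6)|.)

|PF| = (6+1−6)·(6+1)^{6−1} = 1×16807 = 16807 (Pollak)
Check (1,5,2,2,1,1) → sorted (1,1,1,2,2,5): b_i ≤ i ∀i, a PF.

16807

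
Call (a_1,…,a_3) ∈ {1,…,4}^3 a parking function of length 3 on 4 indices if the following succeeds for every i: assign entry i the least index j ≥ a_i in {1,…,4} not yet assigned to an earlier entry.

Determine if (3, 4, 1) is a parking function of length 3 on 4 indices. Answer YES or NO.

YES

Sorted: b = (1, 3, 4).
  b_1=1 ≤ 2
  b_2=3 ≤ 3
  b_3=4 ≤ 4
All bounds hold ⇒ YES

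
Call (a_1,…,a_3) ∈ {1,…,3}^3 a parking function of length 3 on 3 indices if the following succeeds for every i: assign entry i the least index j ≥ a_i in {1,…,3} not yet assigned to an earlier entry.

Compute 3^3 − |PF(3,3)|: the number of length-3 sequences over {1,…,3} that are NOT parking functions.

|PF(3,3)| = 1·4^2 = 1×16 = 16
Example (3,3,2) → sorted (2,3,3): b_1=2>1, not a PF.
3^3 − 16 = 27 − 16 = 11

11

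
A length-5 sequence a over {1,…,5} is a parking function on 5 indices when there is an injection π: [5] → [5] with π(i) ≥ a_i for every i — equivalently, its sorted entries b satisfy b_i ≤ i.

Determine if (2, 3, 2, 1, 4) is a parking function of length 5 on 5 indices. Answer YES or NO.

YES

Order a: b = (1, 2, 2, 3, 4).
  b_1=1 ≤ 1
  b_2=2 ≤ 2
  b_3=2 ≤ 3
  b_4=3 ≤ 4
  b_5=4 ≤ 5
All bounds hold ⇒ YES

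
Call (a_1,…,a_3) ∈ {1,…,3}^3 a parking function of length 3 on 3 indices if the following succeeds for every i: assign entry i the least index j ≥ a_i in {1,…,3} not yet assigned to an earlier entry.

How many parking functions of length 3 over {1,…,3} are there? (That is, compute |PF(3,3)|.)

16

|PF| = 1·4^2 = 1·16 = 16 (Pollak)
E.g. (1,1,1) → sorted (1,1,1): b_i ≤ i ∀i, a PF.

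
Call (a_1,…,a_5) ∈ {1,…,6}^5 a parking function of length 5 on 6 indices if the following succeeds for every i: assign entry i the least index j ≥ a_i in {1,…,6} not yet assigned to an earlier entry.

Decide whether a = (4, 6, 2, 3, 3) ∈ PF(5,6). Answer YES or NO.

YES

Rearranged: b = (2, 3, 3, 4, 6).
  b_1=2 ≤ 2
  b_2=3 ≤ 3
  b_3=3 ≤ 4
  b_4=4 ≤ 5
  b_5=6 ≤ 6
All bounds hold ⇒ YES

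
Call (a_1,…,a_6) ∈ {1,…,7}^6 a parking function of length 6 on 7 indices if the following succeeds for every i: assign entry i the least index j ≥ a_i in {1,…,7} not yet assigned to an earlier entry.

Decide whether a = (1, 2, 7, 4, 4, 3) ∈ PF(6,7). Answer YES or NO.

YES

Rearranged: b = (1, 2, 3, 4, 4, 7).
  b_1=1 ≤ 2
  b_2=2 ≤ 3
  b_3=3 ≤ 4
  b_4=4 ≤ 5
  b_5=4 ≤ 6
  b_6=7 ≤ 7
All bounds hold ⇒ YES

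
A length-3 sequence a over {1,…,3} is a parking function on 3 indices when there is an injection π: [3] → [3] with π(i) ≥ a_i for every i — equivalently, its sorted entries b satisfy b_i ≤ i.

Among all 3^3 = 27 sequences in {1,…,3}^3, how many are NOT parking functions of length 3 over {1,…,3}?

Count = (3−3+1)·(3+1)^(3−1) = 1 · 16 = 16
Example (3,2,2) → sorted (2,2,3): b_1=2>1, not a PF.
3^3 − 16 = 27 − 16 = 11

11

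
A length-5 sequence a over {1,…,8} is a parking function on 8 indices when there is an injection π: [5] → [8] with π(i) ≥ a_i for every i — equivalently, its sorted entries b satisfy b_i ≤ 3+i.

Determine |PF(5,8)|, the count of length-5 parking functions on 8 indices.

26244

|PF(5,8)| = (8−5+1)·(8+1)^(5−1) = 4×6561 = 26244 (Konheim–Weiss)
Example (6,4,1,3,6) → sorted (1,3,4,6,6): b_i ≤ 3+i ∀i, a PF.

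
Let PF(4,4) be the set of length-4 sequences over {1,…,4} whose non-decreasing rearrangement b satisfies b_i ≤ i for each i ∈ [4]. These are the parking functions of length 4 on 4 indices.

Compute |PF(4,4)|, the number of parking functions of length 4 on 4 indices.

Count = 1·5^3 = 1 · 125 = 125
Check (1,3,2,4) → sorted (1,2,3,4): b_i ≤ i ∀i, a PF.

125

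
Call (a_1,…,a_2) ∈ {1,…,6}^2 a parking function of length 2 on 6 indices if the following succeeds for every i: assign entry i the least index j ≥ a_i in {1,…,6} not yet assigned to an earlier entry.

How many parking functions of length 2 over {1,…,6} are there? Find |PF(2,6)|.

Count = (6+1−2)·(6+1)^{2−1} = 5 · 7 = 35 [KW]
One tuple (4,2) → sorted (2,4): b_i ≤ 4+i ∀i, a PF.

35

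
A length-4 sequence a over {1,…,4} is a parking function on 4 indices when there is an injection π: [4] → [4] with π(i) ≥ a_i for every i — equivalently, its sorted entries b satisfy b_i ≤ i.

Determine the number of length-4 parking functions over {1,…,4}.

#PF = (4+1−4)·(4+1)^{4−1} = 1×125 = 125 (Konheim–Weiss)
Check (3,2,3,1) → sorted (1,2,3,3): b_i ≤ i ∀i, a PF.

125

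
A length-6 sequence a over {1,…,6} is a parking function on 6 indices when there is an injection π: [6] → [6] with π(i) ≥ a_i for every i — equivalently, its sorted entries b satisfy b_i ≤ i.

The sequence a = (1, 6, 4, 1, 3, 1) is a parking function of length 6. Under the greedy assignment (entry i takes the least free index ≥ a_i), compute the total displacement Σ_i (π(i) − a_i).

Σπ = 21 ({1..6} each once); Σa = 1+6+4+1+3+1 = 16; disp = 21−16 = 5.

5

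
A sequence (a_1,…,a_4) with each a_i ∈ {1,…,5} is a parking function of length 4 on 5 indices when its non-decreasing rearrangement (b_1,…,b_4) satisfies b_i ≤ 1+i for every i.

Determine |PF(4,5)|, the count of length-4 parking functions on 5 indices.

|PF| = (5−4+1)·(5+1)^(4−1) = 2×216 = 432 (Pollak)
E.g. (4,3,3,2) → sorted (2,3,3,4): b_i ≤ 1+i ∀i, a PF.

432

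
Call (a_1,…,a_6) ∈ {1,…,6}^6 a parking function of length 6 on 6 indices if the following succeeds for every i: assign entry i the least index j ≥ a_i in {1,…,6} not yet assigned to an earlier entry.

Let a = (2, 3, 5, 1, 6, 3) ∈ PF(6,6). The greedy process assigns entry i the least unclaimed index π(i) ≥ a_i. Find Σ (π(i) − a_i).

Σπ = 6·7/2 = 21 (π permutes [6]); Σa = 2+3+5+1+6+3 = 20; disp = 21−20 = 1.

1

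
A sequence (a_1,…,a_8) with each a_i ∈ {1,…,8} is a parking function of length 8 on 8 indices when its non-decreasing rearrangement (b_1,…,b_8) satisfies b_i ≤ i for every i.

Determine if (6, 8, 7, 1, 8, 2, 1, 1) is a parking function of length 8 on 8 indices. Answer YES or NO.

Sorted: b = (1, 1, 1, 2, 6, 7, 8, 8).
  b_1=1 ≤ 1
  b_2=1 ≤ 2
  b_3=1 ≤ 3
  b_4=2 ≤ 4
  b_5=6 > 5
  fails at i=5 ⇒ NO

NO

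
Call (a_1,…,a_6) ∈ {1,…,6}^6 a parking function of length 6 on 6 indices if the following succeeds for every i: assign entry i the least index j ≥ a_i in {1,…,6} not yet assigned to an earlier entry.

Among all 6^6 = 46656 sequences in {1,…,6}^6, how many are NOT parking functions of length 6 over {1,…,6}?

#PF = 1·7^5 = 1 · 16807 = 16807 [KW]
Example (5,2,5,5,2,5) → sorted (2,2,5,5,5,5): b_1=2>1, not a PF.
Total 46656; non-PF = 46656−16807 = 29849

29849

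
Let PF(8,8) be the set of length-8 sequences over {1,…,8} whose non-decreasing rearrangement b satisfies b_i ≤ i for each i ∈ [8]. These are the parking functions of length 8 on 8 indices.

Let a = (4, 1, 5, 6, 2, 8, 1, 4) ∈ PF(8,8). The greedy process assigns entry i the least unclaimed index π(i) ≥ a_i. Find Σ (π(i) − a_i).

Σπ = 8·9/2 = 36 (π permutes [8]); Σa = 4+1+5+6+2+8+1+4 = 31; disp = 36−31 = 5.

5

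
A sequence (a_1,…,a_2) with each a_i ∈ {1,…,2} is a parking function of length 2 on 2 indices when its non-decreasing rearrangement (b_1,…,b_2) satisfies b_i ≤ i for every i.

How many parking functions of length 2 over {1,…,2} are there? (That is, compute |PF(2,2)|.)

Count = (2−2+1)·(2+1)^(2−1) = 1×3 = 3 (Konheim–Weiss)
One tuple (1,1) → sorted (1,1): b_i ≤ i ∀i, a PF.

3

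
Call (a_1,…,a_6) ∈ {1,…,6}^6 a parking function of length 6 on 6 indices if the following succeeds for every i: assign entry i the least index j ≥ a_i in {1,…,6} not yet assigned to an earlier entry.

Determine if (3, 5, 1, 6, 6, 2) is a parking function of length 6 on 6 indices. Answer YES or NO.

NO

Order a: b = (1, 2, 3, 5, 6, 6).
  b_1=1 ≤ 1
  b_2=2 ≤ 2
  b_3=3 ≤ 3
  b_4=5 > 4
  fails at i=4 ⇒ NO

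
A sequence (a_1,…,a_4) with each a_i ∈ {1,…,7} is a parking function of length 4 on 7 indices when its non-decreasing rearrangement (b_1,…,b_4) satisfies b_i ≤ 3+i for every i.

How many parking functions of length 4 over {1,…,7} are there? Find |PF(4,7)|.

2048

Count = (7+1−4)·(7+1)^{4−1} = 4×512 = 2048
Example (6,5,1,2) → sorted (1,2,5,6): b_i ≤ 3+i ∀i, a PF.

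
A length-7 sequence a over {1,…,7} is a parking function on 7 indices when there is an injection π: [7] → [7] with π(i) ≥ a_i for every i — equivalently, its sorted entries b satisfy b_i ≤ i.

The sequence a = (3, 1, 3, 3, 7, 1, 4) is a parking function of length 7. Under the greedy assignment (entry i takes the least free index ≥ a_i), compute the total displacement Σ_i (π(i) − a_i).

6

Σπ = 7·8/2 = 28 (π permutes [7]); Σa = 3+1+3+3+7+1+4 = 22; disp = 28−22 = 6.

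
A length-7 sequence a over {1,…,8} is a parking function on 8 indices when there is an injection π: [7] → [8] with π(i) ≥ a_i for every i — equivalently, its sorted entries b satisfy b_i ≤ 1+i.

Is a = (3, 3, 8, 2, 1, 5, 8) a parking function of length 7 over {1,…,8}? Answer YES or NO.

NO

Sorted: b = (1, 2, 3, 3, 5, 8, 8).
  b_1=1 ≤ 2
  b_2=2 ≤ 3
  b_3=3 ≤ 4
  b_4=3 ≤ 5
  b_5=5 ≤ 6
  b_6=8 > 7
  fails at i=6 ⇒ NO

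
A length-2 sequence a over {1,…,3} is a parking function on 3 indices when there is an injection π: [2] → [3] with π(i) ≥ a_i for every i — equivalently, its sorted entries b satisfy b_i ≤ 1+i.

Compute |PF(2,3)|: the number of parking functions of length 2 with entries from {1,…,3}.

#PF = (3+1−2)·(3+1)^{2−1} = 2·4 = 8 (Pollak)
Check (2,2) → sorted (2,2): b_i ≤ 1+i ∀i, a PF.

8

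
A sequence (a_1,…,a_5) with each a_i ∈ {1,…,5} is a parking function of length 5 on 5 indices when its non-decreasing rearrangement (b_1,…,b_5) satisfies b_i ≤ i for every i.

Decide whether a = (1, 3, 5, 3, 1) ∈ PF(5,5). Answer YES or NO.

YES

Order a: b = (1, 1, 3, 3, 5).
  b_1=1 ≤ 1
  b_2=1 ≤ 2
  b_3=3 ≤ 3
  b_4=3 ≤ 4
  b_5=5 ≤ 5
All bounds hold ⇒ YES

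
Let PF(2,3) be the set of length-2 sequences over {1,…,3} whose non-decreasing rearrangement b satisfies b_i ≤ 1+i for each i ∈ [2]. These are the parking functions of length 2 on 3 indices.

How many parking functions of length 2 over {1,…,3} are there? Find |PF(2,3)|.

|PF(2,3)| = (3+1−2)·(3+1)^{2−1} = 2 · 4 = 8 (Pollak)
One tuple (2,2) → sorted (2,2): b_i ≤ 1+i ∀i, a PF.

8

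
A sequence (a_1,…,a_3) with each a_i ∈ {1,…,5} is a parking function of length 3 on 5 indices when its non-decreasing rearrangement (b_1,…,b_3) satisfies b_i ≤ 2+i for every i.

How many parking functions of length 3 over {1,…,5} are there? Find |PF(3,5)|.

108

|PF(3,5)| = (5+1−3)·(5+1)^{3−1} = 3 · 36 = 108 [KW]
E.g. (5,1,3) → sorted (1,3,5): b_i ≤ 2+i ∀i, a PF.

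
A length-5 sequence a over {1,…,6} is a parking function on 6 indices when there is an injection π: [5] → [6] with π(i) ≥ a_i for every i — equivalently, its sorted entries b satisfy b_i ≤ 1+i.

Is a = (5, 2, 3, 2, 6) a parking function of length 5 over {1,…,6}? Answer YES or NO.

Order a: b = (2, 2, 3, 5, 6).
  b_1=2 ≤ 2
  b_2=2 ≤ 3
  b_3=3 ≤ 4
  b_4=5 ≤ 5
  b_5=6 ≤ 6
All bounds hold ⇒ YES

YES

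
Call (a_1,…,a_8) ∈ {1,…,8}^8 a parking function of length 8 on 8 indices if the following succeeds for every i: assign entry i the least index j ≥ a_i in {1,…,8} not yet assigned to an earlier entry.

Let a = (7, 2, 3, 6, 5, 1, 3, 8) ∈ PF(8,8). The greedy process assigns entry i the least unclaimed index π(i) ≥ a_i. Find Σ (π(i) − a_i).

Σπ = 8·9/2 = 36 (π permutes [8]); Σa = 7+2+3+6+5+1+3+8 = 35; disp = 36−35 = 1.

1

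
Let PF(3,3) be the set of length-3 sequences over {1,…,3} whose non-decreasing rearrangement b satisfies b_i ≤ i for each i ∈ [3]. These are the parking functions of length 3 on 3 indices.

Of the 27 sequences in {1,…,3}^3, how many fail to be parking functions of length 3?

#PF = (3+1−3)·(3+1)^{3−1} = 1×16 = 16 (Konheim–Weiss)
E.g. (3,1,3) → sorted (1,3,3): b_2=3>2, not a PF.
3^3 − 16 = 27 − 16 = 11

11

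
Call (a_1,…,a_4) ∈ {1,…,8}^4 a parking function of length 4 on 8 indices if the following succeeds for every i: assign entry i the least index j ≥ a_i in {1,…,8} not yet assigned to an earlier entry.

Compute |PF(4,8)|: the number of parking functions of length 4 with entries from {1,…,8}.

Count = (8+1−4)·(8+1)^{4−1} = 5×729 = 3645 (Konheim–Weiss)
Example (2,5,6,8) → sorted (2,5,6,8): b_i ≤ 4+i ∀i, a PF.

3645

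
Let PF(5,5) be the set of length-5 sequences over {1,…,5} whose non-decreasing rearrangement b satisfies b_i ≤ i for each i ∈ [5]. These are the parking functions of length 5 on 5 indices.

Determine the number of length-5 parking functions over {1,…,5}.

|PF| = 1·6^4 = 1×1296 = 1296
Example (1,2,3,5,2) → sorted (1,2,2,3,5): b_i ≤ i ∀i, a PF.

1296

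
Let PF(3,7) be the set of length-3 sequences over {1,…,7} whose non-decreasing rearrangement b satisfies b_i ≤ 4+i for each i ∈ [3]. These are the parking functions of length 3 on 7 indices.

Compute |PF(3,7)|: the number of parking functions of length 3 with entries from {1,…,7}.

|PF| = (8−3)·8^(3−1) = 5·64 = 320 [KW]
Check (4,6,7) → sorted (4,6,7): b_i ≤ 4+i ∀i, a PF.

320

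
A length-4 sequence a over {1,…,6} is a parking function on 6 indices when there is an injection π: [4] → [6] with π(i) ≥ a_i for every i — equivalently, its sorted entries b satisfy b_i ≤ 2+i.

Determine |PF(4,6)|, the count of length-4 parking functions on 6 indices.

1029

|PF(4,6)| = (6+1−4)·(6+1)^{4−1} = 3 · 343 = 1029 [KW]
One tuple (2,2,3,1) → sorted (1,2,2,3): b_i ≤ 2+i ∀i, a PF.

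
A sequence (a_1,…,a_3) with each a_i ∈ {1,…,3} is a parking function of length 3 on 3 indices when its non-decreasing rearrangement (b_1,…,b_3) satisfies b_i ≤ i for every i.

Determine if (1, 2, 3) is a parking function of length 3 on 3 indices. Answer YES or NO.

Rearranged: b = (1, 2, 3).
  b_1=1 ≤ 1
  b_2=2 ≤ 2
  b_3=3 ≤ 3
All bounds hold ⇒ YES

YES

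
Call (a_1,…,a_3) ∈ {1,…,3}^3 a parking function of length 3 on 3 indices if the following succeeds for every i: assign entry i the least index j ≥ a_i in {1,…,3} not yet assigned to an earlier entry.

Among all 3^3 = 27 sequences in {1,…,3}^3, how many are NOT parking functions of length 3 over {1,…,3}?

#PF = 1·4^2 = 1×16 = 16 (Konheim–Weiss)
Example (3,2,3) → sorted (2,3,3): b_1=2>1, not a PF.
Total 27; non-PF = 27−16 = 11

11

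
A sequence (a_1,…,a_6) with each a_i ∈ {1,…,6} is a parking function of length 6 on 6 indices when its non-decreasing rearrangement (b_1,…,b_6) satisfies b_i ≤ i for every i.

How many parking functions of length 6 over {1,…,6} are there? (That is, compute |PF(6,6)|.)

#PF = (6−6+1)·(6+1)^(6−1) = 1×16807 = 16807
One tuple (5,4,2,1,2,6) → sorted (1,2,2,4,5,6): b_i ≤ i ∀i, a PF.

16807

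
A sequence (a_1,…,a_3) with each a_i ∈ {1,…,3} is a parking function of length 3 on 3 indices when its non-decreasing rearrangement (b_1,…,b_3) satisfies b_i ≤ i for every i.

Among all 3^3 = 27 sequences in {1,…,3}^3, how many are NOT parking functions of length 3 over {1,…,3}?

11

|PF(3,3)| = (4−3)·4^(3−1) = 1×16 = 16 [KW]
Check (2,3,3) → sorted (2,3,3): b_1=2>1, not a PF.
3^3 − 16 = 27 − 16 = 11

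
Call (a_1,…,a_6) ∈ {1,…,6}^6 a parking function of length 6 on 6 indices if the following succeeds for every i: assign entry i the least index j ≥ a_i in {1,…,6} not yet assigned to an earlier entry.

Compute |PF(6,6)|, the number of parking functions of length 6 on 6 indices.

|PF| = 1·7^5 = 1·16807 = 16807
One tuple (1,2,5,4,6,1) → sorted (1,1,2,4,5,6): b_i ≤ i ∀i, a PF.

16807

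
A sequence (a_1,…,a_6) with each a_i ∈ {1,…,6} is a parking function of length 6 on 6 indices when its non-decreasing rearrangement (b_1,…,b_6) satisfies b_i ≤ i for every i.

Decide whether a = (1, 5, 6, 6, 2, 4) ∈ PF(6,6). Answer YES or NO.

NO

Order a: b = (1, 2, 4, 5, 6, 6).
  b_1=1 ≤ 1
  b_2=2 ≤ 2
  b_3=4 > 3
  fails at i=3 ⇒ NO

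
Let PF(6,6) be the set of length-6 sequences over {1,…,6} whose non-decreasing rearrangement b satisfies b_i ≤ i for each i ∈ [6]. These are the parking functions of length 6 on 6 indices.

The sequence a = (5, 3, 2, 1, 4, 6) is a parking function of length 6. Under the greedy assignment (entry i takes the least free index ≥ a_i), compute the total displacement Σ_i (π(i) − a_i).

Σπ(i) = 1+…+6 = 21; Σa = 5+3+2+1+4+6 = 21; disp = 21−21 = 0.

0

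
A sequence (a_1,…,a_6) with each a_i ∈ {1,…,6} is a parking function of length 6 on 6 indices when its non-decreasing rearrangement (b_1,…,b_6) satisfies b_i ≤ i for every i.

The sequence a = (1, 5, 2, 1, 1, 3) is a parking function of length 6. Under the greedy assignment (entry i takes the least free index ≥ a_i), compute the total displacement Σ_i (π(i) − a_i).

8

Σπ(i) = 1+…+6 = 21; Σa = 1+5+2+1+1+3 = 13; disp = 21−13 = 8.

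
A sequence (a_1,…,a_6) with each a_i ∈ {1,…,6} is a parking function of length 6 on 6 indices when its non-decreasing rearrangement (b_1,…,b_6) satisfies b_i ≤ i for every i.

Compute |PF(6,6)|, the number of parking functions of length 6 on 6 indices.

16807

|PF| = (6+1−6)·(6+1)^{6−1} = 1 · 16807 = 16807 (Pollak)
Example (6,2,4,1,3,2) → sorted (1,2,2,3,4,6): b_i ≤ i ∀i, a PF.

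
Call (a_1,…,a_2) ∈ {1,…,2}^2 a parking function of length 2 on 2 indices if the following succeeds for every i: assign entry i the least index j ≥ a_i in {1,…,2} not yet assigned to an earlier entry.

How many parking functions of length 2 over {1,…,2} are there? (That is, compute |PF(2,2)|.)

3

#PF = (2+1−2)·(2+1)^{2−1} = 1 · 3 = 3 (Konheim–Weiss)
Example (1,2) → sorted (1,2): b_i ≤ i ∀i, a PF.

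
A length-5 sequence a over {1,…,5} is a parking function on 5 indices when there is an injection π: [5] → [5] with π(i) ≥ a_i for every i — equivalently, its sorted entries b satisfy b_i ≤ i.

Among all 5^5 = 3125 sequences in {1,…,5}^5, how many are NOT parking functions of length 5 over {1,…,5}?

1829

|PF(5,5)| = (6−5)·6^(5−1) = 1 · 1296 = 1296
Example (5,3,4,3,4) → sorted (3,3,4,4,5): b_1=3>1, not a PF.
So 3125 − 1296 = 1829 fail.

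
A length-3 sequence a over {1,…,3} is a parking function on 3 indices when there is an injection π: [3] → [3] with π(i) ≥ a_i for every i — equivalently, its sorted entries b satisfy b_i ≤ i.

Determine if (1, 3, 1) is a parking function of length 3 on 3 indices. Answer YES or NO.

YES

Order a: b = (1, 1, 3).
  b_1=1 ≤ 1
  b_2=1 ≤ 2
  b_3=3 ≤ 3
All bounds hold ⇒ YES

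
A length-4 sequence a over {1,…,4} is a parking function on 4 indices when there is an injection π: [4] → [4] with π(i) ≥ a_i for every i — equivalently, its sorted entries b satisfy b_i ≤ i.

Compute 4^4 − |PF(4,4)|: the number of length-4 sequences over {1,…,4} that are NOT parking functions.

|PF(4,4)| = (4+1−4)·(4+1)^{4−1} = 1·125 = 125 [KW]
Check (4,4,4,3) → sorted (3,4,4,4): b_1=3>1, not a PF.
Total 256; non-PF = 256−125 = 131

131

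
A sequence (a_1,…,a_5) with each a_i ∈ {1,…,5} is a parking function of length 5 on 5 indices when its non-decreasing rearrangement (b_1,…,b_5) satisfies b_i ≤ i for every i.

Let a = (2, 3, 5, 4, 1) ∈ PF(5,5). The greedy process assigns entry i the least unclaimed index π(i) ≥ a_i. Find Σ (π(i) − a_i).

Σπ(i) = 1+…+5 = 15; Σa = 2+3+5+4+1 = 15; disp = 15−15 = 0.

0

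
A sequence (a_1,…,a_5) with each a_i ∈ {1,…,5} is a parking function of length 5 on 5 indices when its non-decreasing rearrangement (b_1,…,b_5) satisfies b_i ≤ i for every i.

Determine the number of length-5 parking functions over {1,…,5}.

1296

|PF| = (6−5)·6^(5−1) = 1 · 1296 = 1296
One tuple (2,2,1,5,2) → sorted (1,2,2,2,5): b_i ≤ i ∀i, a PF.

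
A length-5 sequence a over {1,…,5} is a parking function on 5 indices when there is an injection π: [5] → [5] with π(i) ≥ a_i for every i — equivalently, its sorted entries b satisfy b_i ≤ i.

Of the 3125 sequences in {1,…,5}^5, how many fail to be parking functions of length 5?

1829

|PF| = (5+1−5)·(5+1)^{5−1} = 1·1296 = 1296 (Konheim–Weiss)
Check (4,5,5,5,2) → sorted (2,4,5,5,5): b_1=2>1, not a PF.
So 3125 − 1296 = 1829 fail.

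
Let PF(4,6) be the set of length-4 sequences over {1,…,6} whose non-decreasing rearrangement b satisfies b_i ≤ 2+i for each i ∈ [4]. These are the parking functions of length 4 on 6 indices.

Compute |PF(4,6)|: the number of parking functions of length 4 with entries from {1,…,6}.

|PF| = 3·7^3 = 3×343 = 1029 (Konheim–Weiss)
Example (1,1,4,4) → sorted (1,1,4,4): b_i ≤ 2+i ∀i, a PF.

1029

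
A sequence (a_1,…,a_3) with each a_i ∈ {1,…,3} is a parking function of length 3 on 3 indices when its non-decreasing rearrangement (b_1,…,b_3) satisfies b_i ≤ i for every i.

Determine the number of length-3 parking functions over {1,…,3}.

16

|PF(3,3)| = (3−3+1)·(3+1)^(3−1) = 1×16 = 16 [KW]
E.g. (1,2,1) → sorted (1,1,2): b_i ≤ i ∀i, a PF.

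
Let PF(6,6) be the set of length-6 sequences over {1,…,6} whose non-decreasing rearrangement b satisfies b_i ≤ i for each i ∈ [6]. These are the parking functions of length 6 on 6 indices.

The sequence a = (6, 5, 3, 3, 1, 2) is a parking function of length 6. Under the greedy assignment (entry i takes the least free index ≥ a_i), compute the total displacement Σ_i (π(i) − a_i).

Σπ = 6·7/2 = 21 (π permutes [6]); Σa = 6+5+3+3+1+2 = 20; disp = 21−20 = 1.

1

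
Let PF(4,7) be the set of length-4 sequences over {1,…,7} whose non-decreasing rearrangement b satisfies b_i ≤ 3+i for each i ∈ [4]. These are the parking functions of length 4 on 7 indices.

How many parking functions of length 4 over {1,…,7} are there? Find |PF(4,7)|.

|PF| = 4·8^3 = 4×512 = 2048
One tuple (5,4,2,5) → sorted (2,4,5,5): b_i ≤ 3+i ∀i, a PF.

2048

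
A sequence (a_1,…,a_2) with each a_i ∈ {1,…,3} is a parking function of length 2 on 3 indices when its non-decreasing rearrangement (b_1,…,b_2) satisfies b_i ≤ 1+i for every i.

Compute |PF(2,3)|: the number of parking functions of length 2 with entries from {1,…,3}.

8

|PF(2,3)| = (4−2)·4^(2−1) = 2 · 4 = 8
E.g. (1,1) → sorted (1,1): b_i ≤ 1+i ∀i, a PF.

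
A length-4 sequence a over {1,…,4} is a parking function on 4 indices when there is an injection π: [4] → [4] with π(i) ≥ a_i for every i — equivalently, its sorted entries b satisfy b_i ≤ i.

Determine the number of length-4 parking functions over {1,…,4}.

125

|PF(4,4)| = (5−4)·5^(4−1) = 1 · 125 = 125
One tuple (2,1,1,1) → sorted (1,1,1,2): b_i ≤ i ∀i, a PF.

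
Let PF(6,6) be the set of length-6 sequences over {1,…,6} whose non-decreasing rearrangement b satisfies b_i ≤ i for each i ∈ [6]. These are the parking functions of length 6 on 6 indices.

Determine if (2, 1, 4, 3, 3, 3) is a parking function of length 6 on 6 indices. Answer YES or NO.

YES

Sorted: b = (1, 2, 3, 3, 3, 4).
  b_1=1 ≤ 1
  b_2=2 ≤ 2
  b_3=3 ≤ 3
  b_4=3 ≤ 4
  b_5=3 ≤ 5
  b_6=4 ≤ 6
All bounds hold ⇒ YES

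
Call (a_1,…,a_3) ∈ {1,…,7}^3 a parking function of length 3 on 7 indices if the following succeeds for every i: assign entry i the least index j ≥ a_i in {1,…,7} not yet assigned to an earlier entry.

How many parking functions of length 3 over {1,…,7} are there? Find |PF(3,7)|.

Count = (7−3+1)·(7+1)^(3−1) = 5 · 64 = 320 [KW]
One tuple (4,1,2) → sorted (1,2,4): b_i ≤ 4+i ∀i, a PF.

320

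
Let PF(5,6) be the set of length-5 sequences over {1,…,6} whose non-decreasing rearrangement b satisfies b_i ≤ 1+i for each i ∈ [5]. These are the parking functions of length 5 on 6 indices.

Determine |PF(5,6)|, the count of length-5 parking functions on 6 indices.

4802

|PF| = (7−5)·7^(5−1) = 2×2401 = 4802 (Konheim–Weiss)
Check (1,3,3,2,6) → sorted (1,2,3,3,6): b_i ≤ 1+i ∀i, a PF.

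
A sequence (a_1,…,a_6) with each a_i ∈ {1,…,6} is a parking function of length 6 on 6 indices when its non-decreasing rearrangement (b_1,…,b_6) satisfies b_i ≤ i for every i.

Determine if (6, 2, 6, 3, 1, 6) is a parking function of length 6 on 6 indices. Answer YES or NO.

Rearranged: b = (1, 2, 3, 6, 6, 6).
  b_1=1 ≤ 1
  b_2=2 ≤ 2
  b_3=3 ≤ 3
  b_4=6 > 4
  fails at i=4 ⇒ NO

NO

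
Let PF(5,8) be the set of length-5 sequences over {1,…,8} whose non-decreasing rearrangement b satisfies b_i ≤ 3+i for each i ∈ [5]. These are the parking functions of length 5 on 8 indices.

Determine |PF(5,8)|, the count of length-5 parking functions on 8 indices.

|PF| = 4·9^4 = 4×6561 = 26244 (Konheim–Weiss)
One tuple (4,4,7,2,6) → sorted (2,4,4,6,7): b_i ≤ 3+i ∀i, a PF.

26244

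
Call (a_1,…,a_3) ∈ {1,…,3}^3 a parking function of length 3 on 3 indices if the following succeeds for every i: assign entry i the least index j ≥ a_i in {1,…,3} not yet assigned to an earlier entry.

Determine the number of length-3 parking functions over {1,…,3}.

|PF| = (4−3)·4^(3−1) = 1×16 = 16 (Konheim–Weiss)
One tuple (2,1,2) → sorted (1,2,2): b_i ≤ i ∀i, a PF.

16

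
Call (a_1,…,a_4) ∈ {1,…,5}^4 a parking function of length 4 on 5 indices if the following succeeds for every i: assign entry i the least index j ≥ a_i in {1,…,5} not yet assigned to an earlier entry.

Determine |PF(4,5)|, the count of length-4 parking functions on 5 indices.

432

#PF = (5−4+1)·(5+1)^(4−1) = 2×216 = 432 [KW]
Check (3,3,1,3) → sorted (1,3,3,3): b_i ≤ 1+i ∀i, a PF.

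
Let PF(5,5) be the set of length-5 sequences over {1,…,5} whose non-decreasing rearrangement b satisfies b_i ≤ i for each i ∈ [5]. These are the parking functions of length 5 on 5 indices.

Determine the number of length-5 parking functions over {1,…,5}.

1296

|PF| = (5−5+1)·(5+1)^(5−1) = 1 · 1296 = 1296 (Konheim–Weiss)
Check (3,3,3,2,1) → sorted (1,2,3,3,3): b_i ≤ i ∀i, a PF.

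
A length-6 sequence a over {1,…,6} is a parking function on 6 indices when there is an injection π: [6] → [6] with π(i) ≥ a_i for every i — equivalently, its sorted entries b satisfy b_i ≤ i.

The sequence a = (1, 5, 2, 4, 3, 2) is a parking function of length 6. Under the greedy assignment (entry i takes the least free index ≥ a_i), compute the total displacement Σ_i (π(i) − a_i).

4

Σπ = 21 ({1..6} each once); Σa = 1+5+2+4+3+2 = 17; disp = 21−17 = 4.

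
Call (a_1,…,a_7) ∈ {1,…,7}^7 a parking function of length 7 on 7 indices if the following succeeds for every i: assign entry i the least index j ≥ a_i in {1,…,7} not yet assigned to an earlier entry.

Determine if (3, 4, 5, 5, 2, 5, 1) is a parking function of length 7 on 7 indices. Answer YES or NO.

YES

Sorted: b = (1, 2, 3, 4, 5, 5, 5).
  b_1=1 ≤ 1
  b_2=2 ≤ 2
  b_3=3 ≤ 3
  b_4=4 ≤ 4
  b_5=5 ≤ 5
  b_6=5 ≤ 6
  b_7=5 ≤ 7
All bounds hold ⇒ YES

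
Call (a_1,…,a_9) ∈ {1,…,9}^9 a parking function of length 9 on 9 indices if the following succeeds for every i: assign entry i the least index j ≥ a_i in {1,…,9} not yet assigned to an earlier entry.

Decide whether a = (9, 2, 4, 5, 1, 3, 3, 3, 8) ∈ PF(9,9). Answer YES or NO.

YES

Sorted: b = (1, 2, 3, 3, 3, 4, 5, 8, 9).
  b_1=1 ≤ 1
  b_2=2 ≤ 2
  b_3=3 ≤ 3
  b_4=3 ≤ 4
  b_5=3 ≤ 5
  b_6=4 ≤ 6
  b_7=5 ≤ 7
  b_8=8 ≤ 8
  b_9=9 ≤ 9
All bounds hold ⇒ YES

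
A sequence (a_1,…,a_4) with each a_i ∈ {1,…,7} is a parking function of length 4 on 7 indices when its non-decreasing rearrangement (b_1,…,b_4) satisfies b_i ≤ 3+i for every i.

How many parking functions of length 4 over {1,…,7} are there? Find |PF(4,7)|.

#PF = (7+1−4)·(7+1)^{4−1} = 4·512 = 2048 (Pollak)
One tuple (2,4,4,6) → sorted (2,4,4,6): b_i ≤ 3+i ∀i, a PF.

2048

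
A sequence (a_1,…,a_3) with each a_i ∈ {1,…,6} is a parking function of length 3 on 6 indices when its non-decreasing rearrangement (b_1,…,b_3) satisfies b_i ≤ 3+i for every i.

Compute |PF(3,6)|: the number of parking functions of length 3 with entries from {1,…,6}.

#PF = (6−3+1)·(6+1)^(3−1) = 4·49 = 196 (Konheim–Weiss)
E.g. (2,4,3) → sorted (2,3,4): b_i ≤ 3+i ∀i, a PF.

196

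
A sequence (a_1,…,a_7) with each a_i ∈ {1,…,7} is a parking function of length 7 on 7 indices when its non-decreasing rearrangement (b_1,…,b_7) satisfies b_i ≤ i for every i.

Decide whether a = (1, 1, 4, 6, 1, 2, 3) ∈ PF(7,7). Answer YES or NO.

YES

Sorted: b = (1, 1, 1, 2, 3, 4, 6).
  b_1=1 ≤ 1
  b_2=1 ≤ 2
  b_3=1 ≤ 3
  b_4=2 ≤ 4
  b_5=3 ≤ 5
  b_6=4 ≤ 6
  b_7=6 ≤ 7
All bounds hold ⇒ YES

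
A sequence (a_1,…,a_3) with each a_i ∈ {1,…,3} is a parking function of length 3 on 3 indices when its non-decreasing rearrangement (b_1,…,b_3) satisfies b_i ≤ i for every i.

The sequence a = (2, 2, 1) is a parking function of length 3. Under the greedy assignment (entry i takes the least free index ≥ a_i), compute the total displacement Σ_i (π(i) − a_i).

Σπ = 3·4/2 = 6 (π permutes [3]); Σa = 2+2+1 = 5; disp = 6−5 = 1.

1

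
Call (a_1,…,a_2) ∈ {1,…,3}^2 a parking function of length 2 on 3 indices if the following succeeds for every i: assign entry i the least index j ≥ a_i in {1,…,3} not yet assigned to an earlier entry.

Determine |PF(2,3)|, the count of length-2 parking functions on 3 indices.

|PF(2,3)| = (3−2+1)·(3+1)^(2−1) = 2 · 4 = 8
Check (2,3) → sorted (2,3): b_i ≤ 1+i ∀i, a PF.

8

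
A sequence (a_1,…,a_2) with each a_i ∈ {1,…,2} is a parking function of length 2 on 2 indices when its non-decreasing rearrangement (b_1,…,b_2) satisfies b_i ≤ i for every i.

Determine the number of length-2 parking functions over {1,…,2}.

#PF = (2−2+1)·(2+1)^(2−1) = 1 · 3 = 3 (Pollak)
One tuple (2,1) → sorted (1,2): b_i ≤ i ∀i, a PF.

3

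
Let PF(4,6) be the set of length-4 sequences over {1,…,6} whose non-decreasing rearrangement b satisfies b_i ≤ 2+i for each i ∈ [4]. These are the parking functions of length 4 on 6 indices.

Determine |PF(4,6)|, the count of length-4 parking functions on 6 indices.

1029

|PF(4,6)| = (6+1−4)·(6+1)^{4−1} = 3 · 343 = 1029 (Pollak)
One tuple (4,2,5,3) → sorted (2,3,4,5): b_i ≤ 2+i ∀i, a PF.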